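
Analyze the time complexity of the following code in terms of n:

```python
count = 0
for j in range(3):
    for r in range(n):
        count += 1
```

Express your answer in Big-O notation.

Each loop level contributes: 1 × n. Multiplying the contributions gives O(n).

Answer: O(n)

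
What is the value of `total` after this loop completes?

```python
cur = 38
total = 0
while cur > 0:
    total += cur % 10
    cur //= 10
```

Sum digits of 38
`total` takes the values: 0 → 8 → 11

Answer: 11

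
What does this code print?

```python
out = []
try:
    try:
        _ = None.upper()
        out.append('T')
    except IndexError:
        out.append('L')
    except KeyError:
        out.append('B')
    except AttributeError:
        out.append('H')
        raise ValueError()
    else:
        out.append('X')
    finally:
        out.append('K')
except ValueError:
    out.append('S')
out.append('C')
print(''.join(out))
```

Execution trace: 'H' (inner except AttributeError) → 'K' (inner finally) → 'S' (outer except ValueError) → 'C' (after the try/except). Output: HKSC

Answer: HKSC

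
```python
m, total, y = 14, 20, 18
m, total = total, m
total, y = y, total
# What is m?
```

Trace:
`m, total, y = 14, 20, 18` → m = 14; total = 20; y = 18
`m, total = total, m` → m = 20; total = 14
`total, y = y, total` → total = 18; y = 14
So m = 20

Answer: 20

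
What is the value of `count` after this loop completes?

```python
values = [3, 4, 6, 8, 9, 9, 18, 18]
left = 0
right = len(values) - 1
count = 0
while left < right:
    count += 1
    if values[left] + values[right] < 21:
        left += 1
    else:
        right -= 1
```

Steps to find pair summing to 21
`count` takes the values: 0 → 1 → 2 → 3 → 4 → 5 → 6 → 7

Answer: 7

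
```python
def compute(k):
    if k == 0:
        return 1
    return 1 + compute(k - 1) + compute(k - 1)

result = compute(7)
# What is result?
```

compute(k) = 1 + 2·compute(k-1), compute(0)=1. Closed form: (1+1)·2^7 - 1 = 255.

Answer: 255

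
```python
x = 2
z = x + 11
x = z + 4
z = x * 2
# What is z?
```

Trace:
`x = 2` → x = 2
`z = x + 11` → z = 13
`x = z + 4` → x = 17
`z = x * 2` → z = 34
So z = 34

Answer: 34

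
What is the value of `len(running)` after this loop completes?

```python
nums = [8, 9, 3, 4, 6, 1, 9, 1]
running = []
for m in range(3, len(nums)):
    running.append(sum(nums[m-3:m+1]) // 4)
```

Number of 4-element averages
`running` takes the values: [] → [6] → [6, 5] → [6, 5, 3] → [6, 5, 3, 5] → [6, 5, 3, 5, 4]
So `len(running)` = 5

Answer: 5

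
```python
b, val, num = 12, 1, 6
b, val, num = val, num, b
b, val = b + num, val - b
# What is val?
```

Trace:
`b, val, num = 12, 1, 6` → b = 12; val = 1; num = 6
`b, val, num = val, num, b` → b = 1; val = 6; num = 12
`b, val = b + num, val - b` → b = 13; val = 5
So val = 5

Answer: 5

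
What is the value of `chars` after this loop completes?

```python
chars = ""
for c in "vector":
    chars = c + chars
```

Reverse 'vector'
`chars` takes the values: "" → "v" → "ev" → "cev" → "tcev" → "otcev" → "rotcev"

Answer: "rotcev"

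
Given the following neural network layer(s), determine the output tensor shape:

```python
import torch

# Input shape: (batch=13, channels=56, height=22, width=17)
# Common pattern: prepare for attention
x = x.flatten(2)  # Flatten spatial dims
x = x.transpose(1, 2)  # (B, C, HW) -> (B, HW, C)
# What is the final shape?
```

Input: (13, 56, 22, 17) -> after flatten(2): (13, 56, 374) -> Output: (13, 374, 56)

Answer: (13, 374, 56)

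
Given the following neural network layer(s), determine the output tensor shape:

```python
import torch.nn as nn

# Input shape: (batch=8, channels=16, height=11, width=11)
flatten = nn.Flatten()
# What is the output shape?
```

Input: (8, 16, 11, 11) -> Output: (8, 1936)

Answer: (8, 1936)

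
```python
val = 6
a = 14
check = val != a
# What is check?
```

Trace:
`val = 6` → val = 6
`a = 14` → a = 14
`check = val != a` → check = True
So check = True

Answer: True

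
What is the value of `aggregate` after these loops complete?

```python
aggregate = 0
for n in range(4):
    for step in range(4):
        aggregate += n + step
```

Sum of all n+step for n,step in 4x4
`aggregate` takes the values: 0 → 1 → 3 → 6 → 7 → 9 → 12 → 16 → 18 → 21 → 25 → 30 → 33 → 37 → 42 → 48

Answer: 48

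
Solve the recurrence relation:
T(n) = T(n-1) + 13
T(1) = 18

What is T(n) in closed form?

Unrolling: T(n) = T(1) + 13·(n-1) = 18 + 13(n-1) = 13n + 5.

Answer: T(n) = 13n + 5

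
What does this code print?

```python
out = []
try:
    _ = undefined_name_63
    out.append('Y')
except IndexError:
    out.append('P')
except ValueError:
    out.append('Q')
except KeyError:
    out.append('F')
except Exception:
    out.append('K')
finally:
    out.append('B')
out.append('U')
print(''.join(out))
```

Execution trace: 'K' (except Exception) → 'B' (finally) → 'U' (after the try/except). Output: KBU

Answer: KBU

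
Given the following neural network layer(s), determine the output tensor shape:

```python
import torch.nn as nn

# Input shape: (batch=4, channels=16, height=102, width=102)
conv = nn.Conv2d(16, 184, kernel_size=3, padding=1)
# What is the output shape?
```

Input: (4, 16, 102, 102) -> Output: (4, 184, 102, 102)

Answer: (4, 184, 102, 102)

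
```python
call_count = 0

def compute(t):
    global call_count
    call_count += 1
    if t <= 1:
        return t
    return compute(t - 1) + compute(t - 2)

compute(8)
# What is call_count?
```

Calls(t) = 1 + Calls(t-1) + Calls(t-2); Calls(0)=Calls(1)=1. For t=8 this gives 67.

Answer: 67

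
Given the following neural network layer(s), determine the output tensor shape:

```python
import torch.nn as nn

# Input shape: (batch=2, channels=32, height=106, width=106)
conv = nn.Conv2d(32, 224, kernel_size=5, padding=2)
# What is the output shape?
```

Input: (2, 32, 106, 106) -> Output: (2, 224, 106, 106)

Answer: (2, 224, 106, 106)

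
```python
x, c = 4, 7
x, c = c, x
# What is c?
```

Trace:
`x, c = 4, 7` → x = 4; c = 7
`x, c = c, x` → x = 7; c = 4
So c = 4

Answer: 4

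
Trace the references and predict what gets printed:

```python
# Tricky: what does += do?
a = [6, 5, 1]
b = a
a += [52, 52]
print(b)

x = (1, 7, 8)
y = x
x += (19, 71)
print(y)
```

Key concept: += behavior differs for mutable vs immutable.
Step by step:
`a = [6, 5, 1]` → a = [6, 5, 1]
`b = a` → b = [6, 5, 1] (same object as a)
`a += [52, 52]` → a = [6, 5, 1, 52, 52] (same object as b); b = [6, 5, 1, 52, 52] (same object as a)
`print(b)` → prints [6, 5, 1, 52, 52]
`x = (1, 7, 8)` → x = (1, 7, 8)
`y = x` → y = (1, 7, 8)
`x += (19, 71)` → x = (1, 7, 8, 19, 71)
`print(y)` → prints (1, 7, 8)

Answer:
[6, 5, 1, 52, 52]
(1, 7, 8)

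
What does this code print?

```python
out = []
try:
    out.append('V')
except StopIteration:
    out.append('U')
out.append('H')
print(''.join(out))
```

Execution trace: 'V' (try body, no exception) → 'H' (after the try/except). Output: VH

Answer: VH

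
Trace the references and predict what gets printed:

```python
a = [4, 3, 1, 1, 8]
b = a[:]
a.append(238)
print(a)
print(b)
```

Key concept: slice [:] creates copy.
Step by step:
`a = [4, 3, 1, 1, 8]` → a = [4, 3, 1, 1, 8]
`b = a[:]` → b = [4, 3, 1, 1, 8]
`a.append(238)` → a = [4, 3, 1, 1, 8, 238]
`print(a)` → prints [4, 3, 1, 1, 8, 238]
`print(b)` → prints [4, 3, 1, 1, 8]

Answer:
[4, 3, 1, 1, 8, 238]
[4, 3, 1, 1, 8]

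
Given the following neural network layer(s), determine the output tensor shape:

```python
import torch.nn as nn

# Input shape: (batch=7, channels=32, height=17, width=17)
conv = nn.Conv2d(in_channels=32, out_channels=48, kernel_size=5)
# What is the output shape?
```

Input: (7, 32, 17, 17) -> Output: (7, 48, 13, 13)

Answer: (7, 48, 13, 13)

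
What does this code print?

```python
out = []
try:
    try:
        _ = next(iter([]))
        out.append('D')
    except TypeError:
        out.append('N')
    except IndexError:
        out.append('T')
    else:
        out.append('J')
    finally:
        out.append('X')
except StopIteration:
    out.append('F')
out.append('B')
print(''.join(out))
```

Execution trace: 'X' (finally) → 'F' (outer except StopIteration) → 'B' (after the try/except). Output: XFB

Answer: XFB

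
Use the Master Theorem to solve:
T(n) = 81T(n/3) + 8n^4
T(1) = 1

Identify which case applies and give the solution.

a=81, b=3, f(n)=8n^4. log_3(81) = 4. Since c=4 = 4, Case 2 applies: T(n) = Θ(n^log_b(a) · log n) = O(n^4 log n).

Answer: O(n^4 log n) - Case 2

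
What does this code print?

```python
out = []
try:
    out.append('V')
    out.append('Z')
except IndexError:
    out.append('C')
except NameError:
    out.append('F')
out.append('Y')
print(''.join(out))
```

Execution trace: 'V' (try body) → 'Z' (try body, no exception) → 'Y' (after the try/except). Output: VZY

Answer: VZY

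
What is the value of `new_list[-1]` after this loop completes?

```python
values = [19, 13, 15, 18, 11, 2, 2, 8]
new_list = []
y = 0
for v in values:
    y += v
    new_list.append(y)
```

Cumulative sum ends at 88
`new_list` takes the values: [] → [19] → [19, 32] → [19, 32, 47] → [19, 32, 47, 65] → [19, 32, 47, 65, 76] → [19, 32, 47, 65, 76, 78] → [19, 32, 47, 65, 76, 78, 80] → [19, 32, 47, 65, 76, 78, 80, 88]
So `new_list[-1]` = 88

Answer: 88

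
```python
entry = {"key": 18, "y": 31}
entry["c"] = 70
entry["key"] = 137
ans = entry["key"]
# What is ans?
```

Trace:
`entry = {"key": 18, "y": 31}` → entry = {'key': 18, 'y': 31}
`entry["c"] = 70` → entry = {'key': 18, 'y': 31, 'c': 70}
`entry["key"] = 137` → entry = {'key': 137, 'y': 31, 'c': 70}
`ans = entry["key"]` → ans = 137
So ans = 137

Answer: 137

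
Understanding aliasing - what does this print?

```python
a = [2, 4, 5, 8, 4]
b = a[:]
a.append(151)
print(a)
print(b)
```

Key concept: slice [:] creates copy.
Step by step:
`a = [2, 4, 5, 8, 4]` → a = [2, 4, 5, 8, 4]
`b = a[:]` → b = [2, 4, 5, 8, 4]
`a.append(151)` → a = [2, 4, 5, 8, 4, 151]
`print(a)` → prints [2, 4, 5, 8, 4, 151]
`print(b)` → prints [2, 4, 5, 8, 4]

Answer:
[2, 4, 5, 8, 4, 151]
[2, 4, 5, 8, 4]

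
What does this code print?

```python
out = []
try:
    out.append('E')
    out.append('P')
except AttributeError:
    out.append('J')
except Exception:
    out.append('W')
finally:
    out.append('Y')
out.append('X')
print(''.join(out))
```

Execution trace: 'E' (try body) → 'P' (try body, no exception) → 'Y' (finally) → 'X' (after the try/except). Output: EPYX

Answer: EPYX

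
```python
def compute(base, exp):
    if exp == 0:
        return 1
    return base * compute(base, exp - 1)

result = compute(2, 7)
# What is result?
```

compute(2, 7) = 2 * 2 * 2 * 2 * 2 * 2 * 2 = 128

Answer: 128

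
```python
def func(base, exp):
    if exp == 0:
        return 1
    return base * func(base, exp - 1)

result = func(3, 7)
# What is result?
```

func(3, 7) = 3 * 3 * 3 * 3 * 3 * 3 * 3 = 2187

Answer: 2187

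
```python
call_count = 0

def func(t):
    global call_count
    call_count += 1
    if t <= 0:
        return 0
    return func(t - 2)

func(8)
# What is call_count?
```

Linear recursion stepping by 2: 5 calls from t=8 down to ≤0.

Answer: 5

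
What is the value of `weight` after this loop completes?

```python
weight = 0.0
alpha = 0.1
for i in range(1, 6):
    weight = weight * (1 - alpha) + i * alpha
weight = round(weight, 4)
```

Moving average with lr=0.1
`weight` takes the values: 0.0 → 0.1 → 0.29 → 0.561 → 0.9049 → 1.31441 → 1.3144

Answer: 1.3144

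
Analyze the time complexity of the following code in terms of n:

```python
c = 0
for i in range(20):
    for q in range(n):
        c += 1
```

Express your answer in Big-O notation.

Each loop level contributes: 1 × n. Multiplying the contributions gives O(n).

Answer: O(n)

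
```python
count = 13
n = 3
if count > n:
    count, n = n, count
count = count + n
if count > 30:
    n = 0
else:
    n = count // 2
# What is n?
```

Trace:
`count = 13` → count = 13
`n = 3` → n = 3
`if count > n: ...` → count > n is True → count = 3; n = 13
`count = count + n` → count = 16
`if count > 30: ...` → count > 30 is False, take else branch → n = 8
So n = 8

Answer: 8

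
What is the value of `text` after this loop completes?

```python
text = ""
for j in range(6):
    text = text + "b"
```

Repeat 'b' 6 times
`text` takes the values: "" → "b" → "bb" → "bbb" → "bbbb" → "bbbbb" → "bbbbbb"

Answer: "bbbbbb"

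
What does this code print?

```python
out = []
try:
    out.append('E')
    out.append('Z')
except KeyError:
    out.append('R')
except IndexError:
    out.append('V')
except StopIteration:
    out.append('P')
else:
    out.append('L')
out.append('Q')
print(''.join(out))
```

Execution trace: 'E' (try body) → 'Z' (try body, no exception) → 'L' (else) → 'Q' (after the try/except). Output: EZLQ

Answer: EZLQ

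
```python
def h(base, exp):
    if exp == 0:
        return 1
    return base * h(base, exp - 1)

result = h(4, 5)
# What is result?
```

h(4, 5) = 4 * 4 * 4 * 4 * 4 = 1024

Answer: 1024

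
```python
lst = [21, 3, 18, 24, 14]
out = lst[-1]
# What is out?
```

Trace:
`lst = [21, 3, 18, 24, 14]` → lst = [21, 3, 18, 24, 14]
`out = lst[-1]` → out = 14
So out = 14

Answer: 14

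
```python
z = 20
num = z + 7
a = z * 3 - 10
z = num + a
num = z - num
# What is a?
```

Trace:
`z = 20` → z = 20
`num = z + 7` → num = 27
`a = z * 3 - 10` → a = 50
`z = num + a` → z = 77
`num = z - num` → num = 50
So a = 50

Answer: 50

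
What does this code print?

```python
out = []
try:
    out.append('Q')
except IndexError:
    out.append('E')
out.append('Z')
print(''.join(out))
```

Execution trace: 'Q' (try body, no exception) → 'Z' (after the try/except). Output: QZ

Answer: QZ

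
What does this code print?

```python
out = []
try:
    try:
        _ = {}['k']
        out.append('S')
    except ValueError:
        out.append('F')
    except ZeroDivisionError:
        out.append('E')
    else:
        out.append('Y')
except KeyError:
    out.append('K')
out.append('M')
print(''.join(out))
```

Execution trace: 'K' (outer except KeyError) → 'M' (after the try/except). Output: KM

Answer: KM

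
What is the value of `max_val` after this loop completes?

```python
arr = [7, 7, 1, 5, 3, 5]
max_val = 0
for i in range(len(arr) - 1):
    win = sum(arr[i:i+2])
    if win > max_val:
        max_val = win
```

Max sum of 2-element window in [7, 7, 1, 5, 3, 5]
`max_val` takes the values: 0 → 14

Answer: 14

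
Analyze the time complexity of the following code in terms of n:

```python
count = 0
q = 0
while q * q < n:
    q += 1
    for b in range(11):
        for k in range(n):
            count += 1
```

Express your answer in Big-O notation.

Each loop level contributes: √n × 1 × n. Multiplying the contributions gives O(n√n).

Answer: O(n√n)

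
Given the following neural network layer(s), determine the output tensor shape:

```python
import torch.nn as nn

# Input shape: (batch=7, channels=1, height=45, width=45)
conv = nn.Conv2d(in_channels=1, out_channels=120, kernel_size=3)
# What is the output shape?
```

Input: (7, 1, 45, 45) -> Output: (7, 120, 43, 43)

Answer: (7, 120, 43, 43)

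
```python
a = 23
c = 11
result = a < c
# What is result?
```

Trace:
`a = 23` → a = 23
`c = 11` → c = 11
`result = a < c` → result = False
So result = False

Answer: False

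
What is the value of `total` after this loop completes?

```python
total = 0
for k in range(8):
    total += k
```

Sum of 0 to 7 = 28
`total` takes the values: 0 → 1 → 3 → 6 → 10 → 15 → 21 → 28

Answer: 28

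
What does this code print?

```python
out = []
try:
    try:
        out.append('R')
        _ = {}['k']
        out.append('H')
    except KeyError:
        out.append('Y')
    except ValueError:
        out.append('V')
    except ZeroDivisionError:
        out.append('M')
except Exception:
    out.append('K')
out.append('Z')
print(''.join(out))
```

Execution trace: 'R' (inner try body) → 'Y' (inner except KeyError) → 'Z' (after the try/except). Output: RYZ

Answer: RYZ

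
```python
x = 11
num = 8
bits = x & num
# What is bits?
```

Trace:
`x = 11` → x = 11
`num = 8` → num = 8
`bits = x & num` → bits = 8
So bits = 8

Answer: 8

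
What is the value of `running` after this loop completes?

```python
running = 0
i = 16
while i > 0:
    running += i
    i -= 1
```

Sum 16 down to 1
`running` takes the values: 0 → 16 → 31 → 45 → 58 → 70 → 81 → 91 → 100 → 108 → 115 → 121 → 126 → 130 → 133 → 135 → 136

Answer: 136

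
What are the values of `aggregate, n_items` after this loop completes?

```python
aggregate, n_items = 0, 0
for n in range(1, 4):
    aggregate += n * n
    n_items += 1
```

Sum of squares and count
`aggregate, n_items` takes the values: (0, 0) → (1, 0) → (1, 1) → (5, 1) → (5, 2) → (14, 2) → (14, 3)

Answer: 14, 3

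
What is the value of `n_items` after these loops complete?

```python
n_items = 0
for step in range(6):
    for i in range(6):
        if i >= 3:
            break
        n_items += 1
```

Inner breaks at 3, outer runs 6 times
`n_items` takes the values: 0 → 1 → 2 → 3 → 4 → 5 → 6 → 7 → 8 → 9 → 10 → 11 → 12 → 13 → 14 → 15 → 16 → 17 → 18

Answer: 18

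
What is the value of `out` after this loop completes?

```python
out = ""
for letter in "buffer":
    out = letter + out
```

Reverse 'buffer'
`out` takes the values: "" → "b" → "ub" → "fub" → "ffub" → "effub" → "reffub"

Answer: "reffub"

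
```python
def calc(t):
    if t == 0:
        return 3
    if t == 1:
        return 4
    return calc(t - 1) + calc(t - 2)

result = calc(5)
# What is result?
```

Build up from base cases: calc(0)=3, calc(1)=4, calc(2)=7, calc(3)=11, calc(4)=18, calc(5)=29

Answer: 29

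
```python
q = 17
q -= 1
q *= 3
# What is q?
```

Trace:
`q = 17` → q = 17
`q -= 1` → q = 16
`q *= 3` → q = 48
So q = 48

Answer: 48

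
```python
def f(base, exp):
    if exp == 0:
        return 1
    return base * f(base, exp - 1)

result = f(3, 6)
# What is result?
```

f(3, 6) = 3 * 3 * 3 * 3 * 3 * 3 = 729

Answer: 729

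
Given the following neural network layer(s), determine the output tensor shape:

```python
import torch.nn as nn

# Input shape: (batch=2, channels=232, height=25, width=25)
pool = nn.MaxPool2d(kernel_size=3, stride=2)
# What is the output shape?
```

Input: (2, 232, 25, 25) -> Output: (2, 232, 12, 12)

Answer: (2, 232, 12, 12)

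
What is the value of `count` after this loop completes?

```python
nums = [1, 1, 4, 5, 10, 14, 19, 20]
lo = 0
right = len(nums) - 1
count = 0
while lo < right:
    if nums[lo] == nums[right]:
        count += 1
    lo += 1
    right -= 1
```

Count matching pairs from ends
`count` takes the values: 0

Answer: 0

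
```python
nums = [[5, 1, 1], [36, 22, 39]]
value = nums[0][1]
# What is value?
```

Trace:
`nums = [[5, 1, 1], [36, 22, 39]]` → nums = [[5, 1, 1], [36, 22, 39]]
`value = nums[0][1]` → value = 1
So value = 1

Answer: 1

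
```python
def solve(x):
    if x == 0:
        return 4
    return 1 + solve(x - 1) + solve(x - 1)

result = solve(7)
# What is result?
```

solve(x) = 1 + 2·solve(x-1), solve(0)=4. Closed form: (4+1)·2^7 - 1 = 639.

Answer: 639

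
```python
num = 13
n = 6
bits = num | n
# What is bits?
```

Trace:
`num = 13` → num = 13
`n = 6` → n = 6
`bits = num | n` → bits = 15
So bits = 15

Answer: 15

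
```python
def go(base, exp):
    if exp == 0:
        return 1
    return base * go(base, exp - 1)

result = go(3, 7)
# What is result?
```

go(3, 7) = 3 * 3 * 3 * 3 * 3 * 3 * 3 = 2187

Answer: 2187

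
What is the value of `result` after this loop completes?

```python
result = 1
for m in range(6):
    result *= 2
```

2^6 = 64
`result` takes the values: 1 → 2 → 4 → 8 → 16 → 32 → 64

Answer: 64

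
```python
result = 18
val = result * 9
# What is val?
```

Trace:
`result = 18` → result = 18
`val = result * 9` → val = 162
So val = 162

Answer: 162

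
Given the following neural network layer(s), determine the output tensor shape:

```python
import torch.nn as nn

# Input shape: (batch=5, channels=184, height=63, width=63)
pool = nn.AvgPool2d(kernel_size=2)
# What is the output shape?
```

Input: (5, 184, 63, 63) -> Output: (5, 184, 31, 31)

Answer: (5, 184, 31, 31)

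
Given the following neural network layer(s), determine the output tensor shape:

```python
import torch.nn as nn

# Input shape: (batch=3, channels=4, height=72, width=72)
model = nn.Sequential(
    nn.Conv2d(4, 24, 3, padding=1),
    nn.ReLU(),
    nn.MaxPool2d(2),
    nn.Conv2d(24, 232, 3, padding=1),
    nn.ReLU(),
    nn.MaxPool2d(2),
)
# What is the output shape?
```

Input: (3, 4, 72, 72) -> after first Conv2d: (3, 24, 72, 72) -> after first MaxPool2d: (3, 24, 36, 36) -> after second Conv2d: (3, 232, 36, 36) -> Output: (3, 232, 18, 18)

Answer: (3, 232, 18, 18)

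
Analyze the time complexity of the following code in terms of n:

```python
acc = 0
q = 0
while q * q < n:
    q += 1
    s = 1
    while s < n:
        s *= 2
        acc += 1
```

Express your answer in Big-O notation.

Each loop level contributes: √n × log n. Multiplying the contributions gives O(√n log n).

Answer: O(√n log n)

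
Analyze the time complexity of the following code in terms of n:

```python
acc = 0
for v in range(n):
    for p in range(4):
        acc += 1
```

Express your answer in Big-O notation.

Each loop level contributes: n × 1. Multiplying the contributions gives O(n).

Answer: O(n)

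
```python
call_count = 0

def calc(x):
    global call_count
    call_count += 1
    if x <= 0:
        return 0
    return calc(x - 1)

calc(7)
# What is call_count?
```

Linear recursion stepping by 1: 8 calls from x=7 down to ≤0.

Answer: 8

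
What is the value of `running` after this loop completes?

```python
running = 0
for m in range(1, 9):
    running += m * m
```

Sum of squares 1² to 8² = 204
`running` takes the values: 0 → 1 → 5 → 14 → 30 → 55 → 91 → 140 → 204

Answer: 204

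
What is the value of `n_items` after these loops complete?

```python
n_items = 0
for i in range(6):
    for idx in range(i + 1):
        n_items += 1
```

Triangle: 1 + 2 + ... + 6
`n_items` takes the values: 0 → 1 → 2 → 3 → 4 → 5 → 6 → 7 → 8 → 9 → 10 → 11 → 12 → 13 → 14 → 15 → 16 → 17 → 18 → 19 → 20 → 21

Answer: 21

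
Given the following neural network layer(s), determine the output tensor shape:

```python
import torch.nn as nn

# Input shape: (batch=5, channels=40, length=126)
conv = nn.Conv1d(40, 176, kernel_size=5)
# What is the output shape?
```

Input: (5, 40, 126) -> Output: (5, 176, 122)

Answer: (5, 176, 122)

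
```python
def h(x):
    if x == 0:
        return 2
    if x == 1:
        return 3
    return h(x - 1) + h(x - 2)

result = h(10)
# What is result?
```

Build up from base cases: h(0)=2, h(1)=3, h(2)=5, h(3)=8, h(4)=13, h(5)=21, h(6)=34, ..., h(10)=233

Answer: 233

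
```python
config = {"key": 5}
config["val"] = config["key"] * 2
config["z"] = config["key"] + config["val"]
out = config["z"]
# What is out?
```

Trace:
`config = {"key": 5}` → config = {'key': 5}
`config["val"] = config["key"] * 2` → config = {'key': 5, 'val': 10}
`config["z"] = config["key"] + config["val"]` → config = {'key': 5, 'val': 10, 'z': 15}
`out = config["z"]` → out = 15
So out = 15

Answer: 15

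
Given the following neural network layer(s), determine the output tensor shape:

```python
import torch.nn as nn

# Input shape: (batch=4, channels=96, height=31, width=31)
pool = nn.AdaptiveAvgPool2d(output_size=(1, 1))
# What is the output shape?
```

Input: (4, 96, 31, 31) -> Output: (4, 96, 1, 1)

Answer: (4, 96, 1, 1)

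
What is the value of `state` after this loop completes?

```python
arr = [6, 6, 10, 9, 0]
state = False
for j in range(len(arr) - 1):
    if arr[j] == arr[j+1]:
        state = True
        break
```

Check consecutive duplicates in [6, 6, 10, 9, 0]
`state` takes the values: False → True

Answer: True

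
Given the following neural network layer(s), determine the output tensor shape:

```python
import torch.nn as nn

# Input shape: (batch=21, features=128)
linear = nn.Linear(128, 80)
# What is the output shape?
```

Input: (21, 128) -> Output: (21, 80)

Answer: (21, 80)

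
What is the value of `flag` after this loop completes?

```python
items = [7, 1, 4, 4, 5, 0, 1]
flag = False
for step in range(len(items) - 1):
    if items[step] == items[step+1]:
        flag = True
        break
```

Check consecutive duplicates in [7, 1, 4, 4, 5, 0, 1]
`flag` takes the values: False → True

Answer: True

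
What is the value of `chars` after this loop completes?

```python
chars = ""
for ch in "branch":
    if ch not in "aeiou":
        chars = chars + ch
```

Remove vowels from 'branch'
`chars` takes the values: "" → "b" → "br" → "brn" → "brnc" → "brnch"

Answer: "brnch"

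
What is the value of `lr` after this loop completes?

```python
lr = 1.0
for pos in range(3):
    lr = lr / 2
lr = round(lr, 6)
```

Halving LR 3 times: 1 / 2^3
`lr` takes the values: 1.0 → 0.5 → 0.25 → 0.125

Answer: 0.125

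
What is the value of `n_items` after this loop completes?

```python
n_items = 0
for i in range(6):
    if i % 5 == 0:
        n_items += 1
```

Count numbers divisible by 5 in range(6)
`n_items` takes the values: 0 → 1 → 2

Answer: 2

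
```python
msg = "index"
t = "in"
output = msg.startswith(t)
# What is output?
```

Trace:
`msg = "index"` → msg = 'index'
`t = "in"` → t = 'in'
`output = msg.startswith(t)` → output = True
So output = True

Answer: True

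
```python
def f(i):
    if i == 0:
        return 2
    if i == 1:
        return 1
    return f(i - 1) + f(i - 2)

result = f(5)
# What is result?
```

Build up from base cases: f(0)=2, f(1)=1, f(2)=3, f(3)=4, f(4)=7, f(5)=11

Answer: 11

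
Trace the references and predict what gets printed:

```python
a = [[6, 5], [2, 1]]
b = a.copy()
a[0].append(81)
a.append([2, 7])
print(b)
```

Key concept: shallow copy with nested lists.
Step by step:
`a = [[6, 5], [2, 1]]` → a = [[6, 5], [2, 1]]
`b = a.copy()` → b = [[6, 5], [2, 1]]
`a[0].append(81)` → a = [[6, 5, 81], [2, 1]]; b = [[6, 5, 81], [2, 1]]
`a.append([2, 7])` → a = [[6, 5, 81], [2, 1], [2, 7]]
`print(b)` → prints [[6, 5, 81], [2, 1]]

Answer: [[6, 5, 81], [2, 1]]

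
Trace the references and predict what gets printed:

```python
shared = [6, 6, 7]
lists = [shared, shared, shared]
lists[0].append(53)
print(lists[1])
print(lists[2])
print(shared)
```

Key concept: list of same reference.
Step by step:
`shared = [6, 6, 7]` → shared = [6, 6, 7]
`lists = [shared, shared, shared]` → lists = [[6, 6, 7], [6, 6, 7], [6, 6, 7]]
`lists[0].append(53)` → shared = [6, 6, 7, 53]; lists = [[6, 6, 7, 53], [6, 6, 7, 53], [6, 6, 7, 53]]
`print(lists[1])` → prints [6, 6, 7, 53]
`print(lists[2])` → prints [6, 6, 7, 53]
`print(shared)` → prints [6, 6, 7, 53]

Answer:
[6, 6, 7, 53]
[6, 6, 7, 53]
[6, 6, 7, 53]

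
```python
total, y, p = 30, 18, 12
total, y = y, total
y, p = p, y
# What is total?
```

Trace:
`total, y, p = 30, 18, 12` → total = 30; y = 18; p = 12
`total, y = y, total` → total = 18; y = 30
`y, p = p, y` → y = 12; p = 30
So total = 18

Answer: 18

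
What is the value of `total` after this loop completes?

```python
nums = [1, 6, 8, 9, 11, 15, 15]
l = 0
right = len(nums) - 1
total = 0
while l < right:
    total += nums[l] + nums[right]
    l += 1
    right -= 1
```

Sum of pairs from ends
`total` takes the values: 0 → 16 → 37 → 56

Answer: 56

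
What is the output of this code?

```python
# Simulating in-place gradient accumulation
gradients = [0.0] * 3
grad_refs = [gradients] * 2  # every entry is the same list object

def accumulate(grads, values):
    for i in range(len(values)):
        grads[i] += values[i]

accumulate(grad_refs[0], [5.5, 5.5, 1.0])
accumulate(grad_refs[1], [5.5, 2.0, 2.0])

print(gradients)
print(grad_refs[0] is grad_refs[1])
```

Key concept: gradient accumulation aliasing.
Step by step:
`gradients = [0.0] * 3` → gradients = [0.0, 0.0, 0.0]
`grad_refs = [gradients] * 2` → grad_refs = [[0.0, 0.0, 0.0], [0.0, 0.0, 0.0]]
`accumulate(grad_refs[0], [5.5, 5.5, 1.0])` → gradients = [5.5, 5.5, 1.0]; grad_refs = [[5.5, 5.5, 1.0], [5.5, 5.5, 1.0]]
`accumulate(grad_refs[1], [5.5, 2.0, 2.0])` → gradients = [11.0, 7.5, 3.0]; grad_refs = [[11.0, 7.5, 3.0], [11.0, 7.5, 3.0]]
`print(gradients)` → prints [11.0, 7.5, 3.0]
`print(grad_refs[0] is grad_refs[1])` → prints True

Answer:
[11.0, 7.5, 3.0]
True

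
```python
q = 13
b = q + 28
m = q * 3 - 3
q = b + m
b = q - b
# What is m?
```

Trace:
`q = 13` → q = 13
`b = q + 28` → b = 41
`m = q * 3 - 3` → m = 36
`q = b + m` → q = 77
`b = q - b` → b = 36
So m = 36

Answer: 36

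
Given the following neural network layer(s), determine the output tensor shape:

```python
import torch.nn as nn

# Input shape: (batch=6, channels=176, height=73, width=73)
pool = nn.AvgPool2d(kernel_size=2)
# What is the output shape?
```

Input: (6, 176, 73, 73) -> Output: (6, 176, 36, 36)

Answer: (6, 176, 36, 36)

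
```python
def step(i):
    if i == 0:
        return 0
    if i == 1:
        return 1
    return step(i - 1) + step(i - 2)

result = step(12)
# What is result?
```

Build up from base cases: step(0)=0, step(1)=1, step(2)=1, step(3)=2, step(4)=3, step(5)=5, step(6)=8, ..., step(12)=144

Answer: 144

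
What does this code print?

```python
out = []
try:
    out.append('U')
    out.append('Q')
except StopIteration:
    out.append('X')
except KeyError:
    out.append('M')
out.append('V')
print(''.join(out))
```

Execution trace: 'U' (try body) → 'Q' (try body, no exception) → 'V' (after the try/except). Output: UQV

Answer: UQV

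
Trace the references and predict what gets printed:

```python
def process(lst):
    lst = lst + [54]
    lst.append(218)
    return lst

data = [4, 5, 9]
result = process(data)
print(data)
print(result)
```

Key concept: rebinding parameter vs mutation.
Step by step:
`data = [4, 5, 9]` → data = [4, 5, 9]
`result = process(data)` → result = [4, 5, 9, 54, 218]
`print(data)` → prints [4, 5, 9]
`print(result)` → prints [4, 5, 9, 54, 218]

Answer:
[4, 5, 9]
[4, 5, 9, 54, 218]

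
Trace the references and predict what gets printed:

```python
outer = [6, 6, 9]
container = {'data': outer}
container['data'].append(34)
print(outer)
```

Key concept: dict holds reference to list.
Step by step:
`outer = [6, 6, 9]` → outer = [6, 6, 9]
`container = {'data': outer}` → container = {'data': [6, 6, 9]}
`container['data'].append(34)` → outer = [6, 6, 9, 34]; container = {'data': [6, 6, 9, 34]}
`print(outer)` → prints [6, 6, 9, 34]

Answer: [6, 6, 9, 34]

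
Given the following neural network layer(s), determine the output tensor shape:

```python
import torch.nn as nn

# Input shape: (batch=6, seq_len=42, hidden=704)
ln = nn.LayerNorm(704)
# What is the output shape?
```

Input: (6, 42, 704) -> Output: (6, 42, 704)

Answer: (6, 42, 704)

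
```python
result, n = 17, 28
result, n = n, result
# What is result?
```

Trace:
`result, n = 17, 28` → result = 17; n = 28
`result, n = n, result` → result = 28; n = 17
So result = 28

Answer: 28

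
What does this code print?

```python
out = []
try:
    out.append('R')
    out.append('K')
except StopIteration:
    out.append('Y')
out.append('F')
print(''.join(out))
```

Execution trace: 'R' (try body) → 'K' (try body, no exception) → 'F' (after the try/except). Output: RKF

Answer: RKF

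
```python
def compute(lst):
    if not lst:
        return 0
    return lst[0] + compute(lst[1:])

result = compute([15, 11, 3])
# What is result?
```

15 + 11 + 3 + 0 = 29

Answer: 29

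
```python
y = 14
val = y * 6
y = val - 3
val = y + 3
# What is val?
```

Trace:
`y = 14` → y = 14
`val = y * 6` → val = 84
`y = val - 3` → y = 81
`val = y + 3` → val = 84
So val = 84

Answer: 84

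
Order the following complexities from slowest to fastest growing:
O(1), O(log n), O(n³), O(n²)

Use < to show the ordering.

Ordered by growth rate: O(1) < O(log n) < O(n²) < O(n³)

Answer: O(1) < O(log n) < O(n²) < O(n³)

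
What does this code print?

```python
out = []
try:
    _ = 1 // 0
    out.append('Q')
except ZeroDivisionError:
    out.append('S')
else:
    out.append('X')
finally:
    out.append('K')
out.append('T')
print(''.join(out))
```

Execution trace: 'S' (except ZeroDivisionError) → 'K' (finally) → 'T' (after the try/except). Output: SKT

Answer: SKT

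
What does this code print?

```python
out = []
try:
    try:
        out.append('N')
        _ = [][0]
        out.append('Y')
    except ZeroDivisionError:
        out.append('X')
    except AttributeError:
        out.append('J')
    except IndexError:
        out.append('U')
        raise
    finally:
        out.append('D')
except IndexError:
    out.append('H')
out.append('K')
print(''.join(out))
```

Execution trace: 'N' (inner try body) → 'U' (inner except IndexError) → 'D' (inner finally) → 'H' (outer except IndexError) → 'K' (after the try/except). Output: NUDHK

Answer: NUDHK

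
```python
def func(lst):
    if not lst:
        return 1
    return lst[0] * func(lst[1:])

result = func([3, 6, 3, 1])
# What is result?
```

Product over [3, 6, 3, 1] = 3 * 6 * 3 * 1 = 54

Answer: 54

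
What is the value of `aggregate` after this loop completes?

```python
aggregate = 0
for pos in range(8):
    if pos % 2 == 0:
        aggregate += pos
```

Sum of even numbers 0 to 7
`aggregate` takes the values: 0 → 2 → 6 → 12

Answer: 12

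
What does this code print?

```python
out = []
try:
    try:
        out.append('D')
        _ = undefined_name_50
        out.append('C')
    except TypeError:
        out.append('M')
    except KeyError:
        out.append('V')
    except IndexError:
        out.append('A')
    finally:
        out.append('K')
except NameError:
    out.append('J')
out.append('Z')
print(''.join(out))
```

Execution trace: 'D' (try body) → 'K' (finally) → 'J' (outer except NameError) → 'Z' (after the try/except). Output: DKJZ

Answer: DKJZ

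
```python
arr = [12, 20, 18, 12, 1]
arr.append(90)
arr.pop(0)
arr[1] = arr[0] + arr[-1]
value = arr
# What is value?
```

Trace:
`arr = [12, 20, 18, 12, 1]` → arr = [12, 20, 18, 12, 1]
`arr.append(90)` → arr = [12, 20, 18, 12, 1, 90]
`arr.pop(0)` → arr = [20, 18, 12, 1, 90]
`arr[1] = arr[0] + arr[-1]` → arr = [20, 110, 12, 1, 90]
`value = arr` → value = [20, 110, 12, 1, 90]
So value = [20, 110, 12, 1, 90]

Answer: [20, 110, 12, 1, 90]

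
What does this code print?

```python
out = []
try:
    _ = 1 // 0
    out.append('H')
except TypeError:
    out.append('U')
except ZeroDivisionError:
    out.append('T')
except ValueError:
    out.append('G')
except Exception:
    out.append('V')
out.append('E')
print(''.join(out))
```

Execution trace: 'T' (except ZeroDivisionError) → 'E' (after the try/except). Output: TE

Answer: TE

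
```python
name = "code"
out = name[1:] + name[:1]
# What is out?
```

Trace:
`name = "code"` → name = 'code'
`out = name[1:] + name[:1]` → out = 'odec'
So out = 'odec'

Answer: 'odec'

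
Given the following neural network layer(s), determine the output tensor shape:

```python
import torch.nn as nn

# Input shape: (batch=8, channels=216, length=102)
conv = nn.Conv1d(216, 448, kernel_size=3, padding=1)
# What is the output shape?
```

Input: (8, 216, 102) -> Output: (8, 448, 102)

Answer: (8, 448, 102)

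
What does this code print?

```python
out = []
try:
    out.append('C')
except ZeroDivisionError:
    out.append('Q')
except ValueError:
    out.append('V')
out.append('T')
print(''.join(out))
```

Execution trace: 'C' (try body, no exception) → 'T' (after the try/except). Output: CT

Answer: CT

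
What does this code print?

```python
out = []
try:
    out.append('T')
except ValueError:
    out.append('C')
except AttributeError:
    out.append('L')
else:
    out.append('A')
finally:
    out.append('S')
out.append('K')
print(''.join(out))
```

Execution trace: 'T' (try body, no exception) → 'A' (else) → 'S' (finally) → 'K' (after the try/except). Output: TASK

Answer: TASK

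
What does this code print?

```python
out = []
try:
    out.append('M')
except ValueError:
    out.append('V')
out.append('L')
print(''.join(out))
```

Execution trace: 'M' (try body, no exception) → 'L' (after the try/except). Output: ML

Answer: ML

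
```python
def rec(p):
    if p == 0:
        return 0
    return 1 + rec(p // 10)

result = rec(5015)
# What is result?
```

Count of digits of 5015: 4

Answer: 4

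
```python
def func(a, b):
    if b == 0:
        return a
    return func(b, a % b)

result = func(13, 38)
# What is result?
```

func(13, 38) -> func(38, 13) -> func(13, 12) -> func(12, 1) -> func(1, 0) -> 1

Answer: 1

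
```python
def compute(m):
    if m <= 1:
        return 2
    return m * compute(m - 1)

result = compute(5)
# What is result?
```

compute(5) = 5 * 4 * 3 * 2 * 2 = 240

Answer: 240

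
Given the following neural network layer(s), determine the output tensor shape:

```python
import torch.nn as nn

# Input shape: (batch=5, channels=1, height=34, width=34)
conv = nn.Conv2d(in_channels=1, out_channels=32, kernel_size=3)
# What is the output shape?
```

Input: (5, 1, 34, 34) -> Output: (5, 32, 32, 32)

Answer: (5, 32, 32, 32)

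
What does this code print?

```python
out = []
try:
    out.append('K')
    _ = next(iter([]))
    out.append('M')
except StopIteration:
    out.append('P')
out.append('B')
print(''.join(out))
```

Execution trace: 'K' (try body) → 'P' (except StopIteration) → 'B' (after the try/except). Output: KPB

Answer: KPB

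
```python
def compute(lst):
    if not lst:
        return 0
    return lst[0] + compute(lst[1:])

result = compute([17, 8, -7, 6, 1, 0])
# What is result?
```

17 + 8 + (-7) + 6 + 1 + 0 + 0 = 25

Answer: 25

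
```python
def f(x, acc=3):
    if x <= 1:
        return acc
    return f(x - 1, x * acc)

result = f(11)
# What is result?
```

Accumulator trace (n, acc): (11, 3) -> (10, 33) -> (9, 330) -> (8, 2970) -> (7, 23760) -> (6, 166320) -> (5, 997920) -> (4, 4989600) -> (3, 19958400) -> (2, 59875200) -> (1, 119750400) -> return 119750400

Answer: 119750400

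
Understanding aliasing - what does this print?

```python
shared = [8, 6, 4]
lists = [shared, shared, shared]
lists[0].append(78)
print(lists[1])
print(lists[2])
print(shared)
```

Key concept: list of same reference.
Step by step:
`shared = [8, 6, 4]` → shared = [8, 6, 4]
`lists = [shared, shared, shared]` → lists = [[8, 6, 4], [8, 6, 4], [8, 6, 4]]
`lists[0].append(78)` → shared = [8, 6, 4, 78]; lists = [[8, 6, 4, 78], [8, 6, 4, 78], [8, 6, 4, 78]]
`print(lists[1])` → prints [8, 6, 4, 78]
`print(lists[2])` → prints [8, 6, 4, 78]
`print(shared)` → prints [8, 6, 4, 78]

Answer:
[8, 6, 4, 78]
[8, 6, 4, 78]
[8, 6, 4, 78]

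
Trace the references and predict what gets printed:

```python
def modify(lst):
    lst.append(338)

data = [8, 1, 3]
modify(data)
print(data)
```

Key concept: function modifies passed list.
Step by step:
`data = [8, 1, 3]` → data = [8, 1, 3]
`modify(data)` → data = [8, 1, 3, 338]
`print(data)` → prints [8, 1, 3, 338]

Answer: [8, 1, 3, 338]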